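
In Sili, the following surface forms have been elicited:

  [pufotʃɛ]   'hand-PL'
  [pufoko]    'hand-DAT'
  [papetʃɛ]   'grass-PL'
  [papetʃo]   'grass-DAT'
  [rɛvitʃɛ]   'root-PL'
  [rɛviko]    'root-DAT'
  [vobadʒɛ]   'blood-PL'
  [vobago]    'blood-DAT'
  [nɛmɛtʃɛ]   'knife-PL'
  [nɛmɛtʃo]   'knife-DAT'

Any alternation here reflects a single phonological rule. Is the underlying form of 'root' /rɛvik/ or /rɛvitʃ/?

/rɛvik/

The root 'root' surfaces as [rɛvitʃɛ] and [rɛviko], with a stem-final [tʃ] ~ [k] alternation.
The stem 'knife' ([nɛmɛtʃɛ], [nɛmɛtʃo]) shows [tʃ] unchanged in both environments, so [tʃ] cannot be basic with [k] derived before the DAT suffix.
So /k/ is underlying, and a rule of palatalization before a front vowel — /k/ and /g/ become palato-alveolar [tʃ] and [dʒ] before a front vowel — gives [tʃ].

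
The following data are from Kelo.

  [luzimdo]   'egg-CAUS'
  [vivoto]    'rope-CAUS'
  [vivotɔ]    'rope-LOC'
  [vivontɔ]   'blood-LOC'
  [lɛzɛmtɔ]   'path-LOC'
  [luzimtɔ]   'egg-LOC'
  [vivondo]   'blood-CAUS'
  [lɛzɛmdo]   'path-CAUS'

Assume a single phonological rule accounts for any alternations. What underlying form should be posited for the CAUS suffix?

The CAUS morpheme has two allomorphs, [-do] and [-to].
The LOC suffix, which begins with [t], is invariant after every stem; so [t] is not altered by any rule here.
The CAUS suffix is therefore /-do/ underlyingly, with post-vocalic devoicing: voiced stops become voiceless after a vowel.

/-do/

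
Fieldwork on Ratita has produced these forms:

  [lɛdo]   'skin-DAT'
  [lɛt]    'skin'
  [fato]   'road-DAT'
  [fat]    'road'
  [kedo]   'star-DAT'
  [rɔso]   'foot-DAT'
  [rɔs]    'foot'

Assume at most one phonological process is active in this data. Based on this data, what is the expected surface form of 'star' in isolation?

The stem for 'skin' ends in [d] in [lɛdo] but [t] in [lɛt].
Compare 'road', with invariant [t] in [fato] and [fat]: an analysis with underlying /t/ and a rule producing [d] before the DAT suffix would wrongly predict alternation here too.
The alternation reflects word-final obstruent devoicing: voiced obstruents become voiceless word-finally. /d/ is underlying.
The one attested form of 'star', [kedo], shows underlying /ked/. Applying the same rule word-finally gives [ket].

[ket]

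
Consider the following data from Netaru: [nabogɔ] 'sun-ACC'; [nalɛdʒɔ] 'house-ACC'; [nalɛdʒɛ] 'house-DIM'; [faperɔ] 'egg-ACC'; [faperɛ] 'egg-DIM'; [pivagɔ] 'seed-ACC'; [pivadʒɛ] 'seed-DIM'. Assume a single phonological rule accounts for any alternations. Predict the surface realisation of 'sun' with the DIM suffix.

'seed' shows [g] ~ [dʒ] at the end of the stem ([pivagɔ] vs [pivadʒɛ]).
Compare 'house', with invariant [dʒ] in [nalɛdʒɔ] and [nalɛdʒɛ]: an analysis with underlying /dʒ/ and a rule producing [g] before the ACC suffix would wrongly predict alternation here too.
The alternation reflects palatalization before a front vowel: /g/ becomes palato-alveolar [dʒ] before a front vowel. /g/ is underlying.
The one attested form of 'sun', [nabogɔ], shows underlying /nabog/. Applying the same rule before a front vowel gives [nabodʒɛ].

[nabodʒɛ]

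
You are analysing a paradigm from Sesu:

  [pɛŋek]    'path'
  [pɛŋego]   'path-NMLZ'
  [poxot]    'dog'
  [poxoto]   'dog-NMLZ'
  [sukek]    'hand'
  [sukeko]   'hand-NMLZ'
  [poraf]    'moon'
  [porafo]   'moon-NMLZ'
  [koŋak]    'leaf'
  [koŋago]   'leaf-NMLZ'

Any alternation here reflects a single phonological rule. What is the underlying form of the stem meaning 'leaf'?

/koŋag/

The root 'leaf' surfaces as [koŋak] and [koŋago], with a stem-final [k] ~ [g] alternation.
If /k/ were underlying and a rule turned it into [g] before the NMLZ suffix, 'hand' would also alternate; but it has [k] in both [sukek] and [sukeko].
The underlying segment must be /g/; voiced obstruents become voiceless word-finally, yielding [k] there.
The underlying form of 'leaf' is therefore /koŋag/.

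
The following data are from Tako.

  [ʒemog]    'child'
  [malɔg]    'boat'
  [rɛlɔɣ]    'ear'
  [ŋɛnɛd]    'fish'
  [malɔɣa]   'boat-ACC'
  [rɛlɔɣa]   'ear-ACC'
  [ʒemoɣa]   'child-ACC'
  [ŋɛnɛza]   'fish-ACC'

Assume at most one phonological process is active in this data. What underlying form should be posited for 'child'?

The stem for 'child' ends in [ɣ] in [ʒemoɣa] but [g] in [ʒemog].
But 'ear' keeps [ɣ] in both environments ([rɛlɔɣa], [rɛlɔɣ]), so there is no rule changing /ɣ/ to [g] in isolation.
The alternation reflects intervocalic spirantization: voiced stops become fricatives between vowels. /g/ is underlying.

/ʒemog/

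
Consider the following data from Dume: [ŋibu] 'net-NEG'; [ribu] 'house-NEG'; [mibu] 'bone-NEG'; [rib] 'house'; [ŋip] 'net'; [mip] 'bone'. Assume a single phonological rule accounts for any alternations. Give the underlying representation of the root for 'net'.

/ŋip/

'net' shows [b] ~ [p] at the end of the stem ([ŋibu] vs [ŋip]).
The stem 'house' ([ribu], [rib]) shows [b] unchanged in both environments, so [b] cannot be basic with [p] derived in isolation.
The underlying segment must be /p/; voiceless stops become voiced between vowels, yielding [b] there.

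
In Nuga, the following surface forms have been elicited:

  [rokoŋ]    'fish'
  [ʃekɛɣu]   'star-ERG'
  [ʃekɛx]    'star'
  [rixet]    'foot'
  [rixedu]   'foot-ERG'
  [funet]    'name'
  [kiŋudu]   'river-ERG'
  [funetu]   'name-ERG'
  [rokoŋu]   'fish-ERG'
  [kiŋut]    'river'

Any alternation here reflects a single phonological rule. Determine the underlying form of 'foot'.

/rixed/

'foot' shows [d] ~ [t] at the end of the stem ([rixedu] vs [rixet]).
Compare 'name', with invariant [t] in [funetu] and [funet]: an analysis with underlying /t/ and a rule producing [d] before the ERG suffix would wrongly predict alternation here too.
Therefore /d/ is basic and [t] is derived by word-final obstruent devoicing (voiced obstruents become voiceless word-finally).
So 'foot' = /rixed/.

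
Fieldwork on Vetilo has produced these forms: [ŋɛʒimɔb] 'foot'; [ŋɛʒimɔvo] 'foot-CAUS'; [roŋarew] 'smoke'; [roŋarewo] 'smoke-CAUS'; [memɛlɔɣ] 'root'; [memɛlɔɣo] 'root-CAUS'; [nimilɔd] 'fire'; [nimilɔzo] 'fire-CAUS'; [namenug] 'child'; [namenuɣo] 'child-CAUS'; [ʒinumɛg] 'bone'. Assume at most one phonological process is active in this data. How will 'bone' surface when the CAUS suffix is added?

[ʒinumɛɣo]

'child' shows [g] ~ [ɣ] at the end of the stem ([namenug] vs [namenuɣo]).
The stem 'root' ([memɛlɔɣ], [memɛlɔɣo]) shows [ɣ] unchanged in both environments, so [ɣ] cannot be basic with [g] derived in isolation.
So /g/ is underlying, and a rule of intervocalic spirantization — voiced stops become fricatives between vowels — gives [ɣ].
The one attested form of 'bone', [ʒinumɛg], shows underlying /ʒinumɛg/. Applying the same rule between vowels gives [ʒinumɛɣo].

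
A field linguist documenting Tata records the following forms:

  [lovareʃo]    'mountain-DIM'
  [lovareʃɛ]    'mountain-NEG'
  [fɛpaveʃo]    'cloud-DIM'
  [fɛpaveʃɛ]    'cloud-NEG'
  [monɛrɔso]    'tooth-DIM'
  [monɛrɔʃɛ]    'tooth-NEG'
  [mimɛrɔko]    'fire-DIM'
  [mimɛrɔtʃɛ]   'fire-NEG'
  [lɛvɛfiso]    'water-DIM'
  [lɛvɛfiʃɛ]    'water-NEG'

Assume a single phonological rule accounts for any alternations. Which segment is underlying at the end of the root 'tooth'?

The root 'tooth' surfaces as [monɛrɔso] and [monɛrɔʃɛ], with a stem-final [s] ~ [ʃ] alternation.
If /ʃ/ were underlying and a rule turned it into [s] before the DIM suffix, 'mountain' would also alternate; but it has [ʃ] in both [lovareʃo] and [lovareʃɛ].
The underlying segment must be /s/; /k/ and /s/ become palato-alveolar [tʃ] and [ʃ] before a front vowel, yielding [ʃ] there.

/s/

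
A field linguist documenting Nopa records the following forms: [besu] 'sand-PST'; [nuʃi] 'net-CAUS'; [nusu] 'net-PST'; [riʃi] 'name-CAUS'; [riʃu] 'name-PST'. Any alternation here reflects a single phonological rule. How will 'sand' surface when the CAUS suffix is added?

The stem for 'net' ends in [ʃ] in [nuʃi] but [s] in [nusu].
The stem 'name' ([riʃi], [riʃu]) shows [ʃ] unchanged in both environments, so [ʃ] cannot be basic with [s] derived before the PST suffix.
So /s/ is underlying, and a rule of palatalization before a front vowel — /s/ becomes palato-alveolar [ʃ] before a front vowel — gives [ʃ].
From [besu] the stem 'sand' is /bes/; before a front vowel this yields [beʃi].

[beʃi]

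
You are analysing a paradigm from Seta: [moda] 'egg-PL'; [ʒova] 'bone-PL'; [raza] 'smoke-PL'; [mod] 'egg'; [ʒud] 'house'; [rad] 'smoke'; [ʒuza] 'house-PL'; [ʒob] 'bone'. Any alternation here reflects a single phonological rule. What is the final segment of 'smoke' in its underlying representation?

The stem for 'smoke' ends in [z] in [raza] but [d] in [rad].
But 'egg' keeps [d] in both environments ([moda], [mod]), so there is no rule changing /d/ to [z] before the PL suffix.
The underlying segment must be /z/; voiced fricatives become stops word-finally, yielding [d] there.

/z/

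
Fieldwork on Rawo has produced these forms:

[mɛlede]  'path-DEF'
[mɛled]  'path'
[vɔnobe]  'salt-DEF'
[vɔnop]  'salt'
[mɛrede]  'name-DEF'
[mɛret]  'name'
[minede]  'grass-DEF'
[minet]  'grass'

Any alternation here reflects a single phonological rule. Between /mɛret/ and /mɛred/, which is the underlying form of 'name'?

The root 'name' surfaces as [mɛrede] and [mɛret], with a stem-final [d] ~ [t] alternation.
Compare 'path', with invariant [d] in [mɛlede] and [mɛled]: an analysis with underlying /d/ and a rule producing [t] in isolation would wrongly predict alternation here too.
So /t/ is underlying, and a rule of intervocalic voicing — voiceless stops become voiced between vowels — gives [d].

/mɛret/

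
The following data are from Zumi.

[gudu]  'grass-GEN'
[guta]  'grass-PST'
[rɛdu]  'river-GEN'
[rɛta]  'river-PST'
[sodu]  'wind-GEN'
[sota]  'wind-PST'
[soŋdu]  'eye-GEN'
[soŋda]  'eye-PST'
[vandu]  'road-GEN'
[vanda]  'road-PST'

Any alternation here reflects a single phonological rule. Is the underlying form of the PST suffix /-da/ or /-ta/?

/-ta/

The PST suffix surfaces as [-da] and [-ta], depending on the final segment of the stem.
The GEN suffix, which begins with [d], is invariant after every stem; so [d] is not altered by any rule here.
The PST suffix is therefore /-ta/ underlyingly, with post-nasal voicing: voiceless stops become voiced after a nasal.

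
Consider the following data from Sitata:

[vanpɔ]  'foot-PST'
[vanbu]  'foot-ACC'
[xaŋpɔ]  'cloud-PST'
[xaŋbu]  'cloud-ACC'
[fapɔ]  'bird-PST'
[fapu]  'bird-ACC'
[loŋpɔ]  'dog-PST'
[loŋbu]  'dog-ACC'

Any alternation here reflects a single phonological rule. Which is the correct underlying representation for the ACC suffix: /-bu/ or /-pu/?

The ACC morpheme has two allomorphs, [-bu] and [-pu].
The PST suffix, which begins with [p], is invariant after every stem; so [p] is not altered by any rule here.
The ACC suffix is therefore /-bu/ underlyingly, with post-vocalic devoicing: voiced stops become voiceless after a vowel.

/-bu/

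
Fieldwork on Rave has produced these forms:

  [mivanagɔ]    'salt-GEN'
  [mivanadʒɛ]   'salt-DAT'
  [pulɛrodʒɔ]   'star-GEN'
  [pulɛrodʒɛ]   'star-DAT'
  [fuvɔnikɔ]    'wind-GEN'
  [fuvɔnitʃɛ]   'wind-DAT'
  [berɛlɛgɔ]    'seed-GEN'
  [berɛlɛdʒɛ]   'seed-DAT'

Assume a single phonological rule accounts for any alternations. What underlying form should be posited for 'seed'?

/berɛlɛg/

The root 'seed' surfaces as [berɛlɛgɔ] and [berɛlɛdʒɛ], with a stem-final [g] ~ [dʒ] alternation.
If /dʒ/ were underlying and a rule turned it into [g] before the GEN suffix, 'star' would also alternate; but it has [dʒ] in both [pulɛrodʒɔ] and [pulɛrodʒɛ].
Therefore /g/ is basic and [dʒ] is derived by palatalization before a front vowel (/k/ and /g/ become palato-alveolar [tʃ] and [dʒ] before a front vowel).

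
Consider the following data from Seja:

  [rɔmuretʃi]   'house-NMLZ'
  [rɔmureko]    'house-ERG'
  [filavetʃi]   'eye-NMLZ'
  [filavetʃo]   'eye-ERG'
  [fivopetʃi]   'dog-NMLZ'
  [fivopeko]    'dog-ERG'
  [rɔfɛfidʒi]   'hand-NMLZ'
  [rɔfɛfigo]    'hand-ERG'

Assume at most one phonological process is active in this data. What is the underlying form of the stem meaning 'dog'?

'dog' shows [tʃ] ~ [k] at the end of the stem ([fivopetʃi] vs [fivopeko]).
Compare 'eye', with invariant [tʃ] in [filavetʃi] and [filavetʃo]: an analysis with underlying /tʃ/ and a rule producing [k] before the ERG suffix would wrongly predict alternation here too.
The alternation reflects palatalization before a front vowel: /k/ and /g/ become palato-alveolar [tʃ] and [dʒ] before a front vowel. /k/ is underlying.
The underlying form of 'dog' is therefore /fivopek/.

/fivopek/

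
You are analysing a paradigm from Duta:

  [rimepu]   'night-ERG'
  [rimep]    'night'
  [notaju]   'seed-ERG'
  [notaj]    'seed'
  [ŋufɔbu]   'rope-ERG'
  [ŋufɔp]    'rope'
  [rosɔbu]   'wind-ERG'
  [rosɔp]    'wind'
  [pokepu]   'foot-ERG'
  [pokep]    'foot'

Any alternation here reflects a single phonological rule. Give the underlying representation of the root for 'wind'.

/rosɔb/

The root 'wind' surfaces as [rosɔbu] and [rosɔp], with a stem-final [b] ~ [p] alternation.
If /p/ were underlying and a rule turned it into [b] before the ERG suffix, 'night' would also alternate; but it has [p] in both [rimepu] and [rimep].
So /b/ is underlying, and a rule of word-final obstruent devoicing — voiced obstruents become voiceless word-finally — gives [p].
So 'wind' = /rosɔb/.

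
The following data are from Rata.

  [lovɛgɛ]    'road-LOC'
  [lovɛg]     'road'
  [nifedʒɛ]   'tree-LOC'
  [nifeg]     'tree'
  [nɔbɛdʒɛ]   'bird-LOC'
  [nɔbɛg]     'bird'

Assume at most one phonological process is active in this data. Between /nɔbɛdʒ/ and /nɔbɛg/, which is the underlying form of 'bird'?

'bird' shows [dʒ] ~ [g] at the end of the stem ([nɔbɛdʒɛ] vs [nɔbɛg]).
Compare 'road', with invariant [g] in [lovɛgɛ] and [lovɛg]: an analysis with underlying /g/ and a rule producing [dʒ] before the LOC suffix would wrongly predict alternation here too.
The underlying segment must be /dʒ/; palato-alveolar /dʒ/ becomes [g] when no front vowel follows, yielding [g] there.

/nɔbɛdʒ/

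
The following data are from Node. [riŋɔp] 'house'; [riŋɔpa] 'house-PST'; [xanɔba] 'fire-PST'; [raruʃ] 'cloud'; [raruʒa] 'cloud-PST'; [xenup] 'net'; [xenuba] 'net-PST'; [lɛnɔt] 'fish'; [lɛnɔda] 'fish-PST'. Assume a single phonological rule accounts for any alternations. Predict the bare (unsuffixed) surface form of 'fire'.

The stem for 'net' ends in [p] in [xenup] but [b] in [xenuba].
If /p/ were underlying and a rule turned it into [b] before the PST suffix, 'house' would also alternate; but it has [p] in both [riŋɔp] and [riŋɔpa].
So /b/ is underlying, and a rule of word-final obstruent devoicing — voiced obstruents become voiceless word-finally — gives [p].
The one attested form of 'fire', [xanɔba], shows underlying /xanɔb/. Applying the same rule word-finally gives [xanɔp].

[xanɔp]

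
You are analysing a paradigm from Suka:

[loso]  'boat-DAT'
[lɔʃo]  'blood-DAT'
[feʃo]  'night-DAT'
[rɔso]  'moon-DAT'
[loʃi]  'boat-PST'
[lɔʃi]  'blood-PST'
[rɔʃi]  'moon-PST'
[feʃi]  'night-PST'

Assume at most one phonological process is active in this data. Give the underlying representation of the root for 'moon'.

'moon' shows [ʃ] ~ [s] at the end of the stem ([rɔʃi] vs [rɔso]).
But 'night' keeps [ʃ] in both environments ([feʃi], [feʃo]), so there is no rule changing /ʃ/ to [s] before the DAT suffix.
The alternation reflects palatalization before a front vowel: /s/ becomes palato-alveolar [ʃ] before a front vowel. /s/ is underlying.
The underlying form of 'moon' is therefore /rɔs/.

/rɔs/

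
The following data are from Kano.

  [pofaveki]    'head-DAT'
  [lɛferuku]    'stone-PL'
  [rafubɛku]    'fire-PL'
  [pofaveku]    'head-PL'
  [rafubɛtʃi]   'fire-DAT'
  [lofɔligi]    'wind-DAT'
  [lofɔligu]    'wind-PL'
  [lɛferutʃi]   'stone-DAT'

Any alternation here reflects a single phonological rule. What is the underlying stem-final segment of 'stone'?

In [lɛferutʃi] and [lɛferuku] the final segment of 'stone' alternates: [tʃ] ~ [k].
If /k/ were underlying and a rule turned it into [tʃ] before the DAT suffix, 'head' would also alternate; but it has [k] in both [pofaveki] and [pofaveku].
The alternation reflects depalatalization: palato-alveolar /tʃ/ becomes [k] when no front vowel follows. /tʃ/ is underlying.

/tʃ/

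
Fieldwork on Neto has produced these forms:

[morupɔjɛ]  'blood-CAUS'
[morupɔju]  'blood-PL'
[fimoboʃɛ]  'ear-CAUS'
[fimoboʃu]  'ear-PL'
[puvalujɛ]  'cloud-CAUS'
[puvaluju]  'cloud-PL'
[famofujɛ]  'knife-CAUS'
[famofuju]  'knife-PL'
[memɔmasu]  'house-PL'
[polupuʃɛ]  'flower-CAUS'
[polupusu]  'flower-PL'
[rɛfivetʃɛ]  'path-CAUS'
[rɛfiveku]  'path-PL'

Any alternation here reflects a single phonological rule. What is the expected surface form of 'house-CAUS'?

The root 'flower' surfaces as [polupuʃɛ] and [polupusu], with a stem-final [ʃ] ~ [s] alternation.
Compare 'ear', with invariant [ʃ] in [fimoboʃɛ] and [fimoboʃu]: an analysis with underlying /ʃ/ and a rule producing [s] before the PL suffix would wrongly predict alternation here too.
The underlying segment must be /s/; /k/ and /s/ become palato-alveolar [tʃ] and [ʃ] before a front vowel, yielding [ʃ] there.
The one attested form of 'house', [memɔmasu], shows underlying /memɔmas/. Applying the same rule before a front vowel gives [memɔmaʃɛ].

[memɔmaʃɛ]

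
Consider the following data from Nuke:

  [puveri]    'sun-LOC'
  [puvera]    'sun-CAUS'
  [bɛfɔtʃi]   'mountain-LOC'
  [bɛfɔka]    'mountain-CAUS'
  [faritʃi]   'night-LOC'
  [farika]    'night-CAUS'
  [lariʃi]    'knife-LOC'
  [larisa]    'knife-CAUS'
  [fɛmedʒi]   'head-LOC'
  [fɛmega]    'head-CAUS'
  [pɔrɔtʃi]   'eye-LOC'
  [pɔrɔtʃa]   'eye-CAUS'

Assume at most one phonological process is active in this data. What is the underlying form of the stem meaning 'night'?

/farik/

The stem for 'night' ends in [tʃ] in [faritʃi] but [k] in [farika].
The stem 'eye' ([pɔrɔtʃi], [pɔrɔtʃa]) shows [tʃ] unchanged in both environments, so [tʃ] cannot be basic with [k] derived before the CAUS suffix.
The underlying segment must be /k/; /k/, /g/ and /s/ become palato-alveolar [tʃ], [dʒ] and [ʃ] before a front vowel, yielding [tʃ] there.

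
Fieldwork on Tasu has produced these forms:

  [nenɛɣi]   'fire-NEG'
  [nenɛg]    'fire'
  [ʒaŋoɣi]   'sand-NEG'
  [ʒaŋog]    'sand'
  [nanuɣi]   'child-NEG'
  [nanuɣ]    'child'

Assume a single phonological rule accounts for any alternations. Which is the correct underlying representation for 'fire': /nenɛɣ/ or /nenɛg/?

/nenɛg/

The root 'fire' surfaces as [nenɛɣi] and [nenɛg], with a stem-final [ɣ] ~ [g] alternation.
If /ɣ/ were underlying and a rule turned it into [g] in isolation, 'child' would also alternate; but it has [ɣ] in both [nanuɣi] and [nanuɣ].
Therefore /g/ is basic and [ɣ] is derived by intervocalic spirantization (voiced stops become fricatives between vowels).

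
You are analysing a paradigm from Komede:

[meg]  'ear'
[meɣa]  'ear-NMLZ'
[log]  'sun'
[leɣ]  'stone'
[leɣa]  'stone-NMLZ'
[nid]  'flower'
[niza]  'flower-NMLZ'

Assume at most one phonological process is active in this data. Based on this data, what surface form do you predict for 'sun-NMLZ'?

'ear' shows [g] ~ [ɣ] at the end of the stem ([meg] vs [meɣa]).
The stem 'stone' ([leɣ], [leɣa]) shows [ɣ] unchanged in both environments, so [ɣ] cannot be basic with [g] derived in isolation.
Therefore /g/ is basic and [ɣ] is derived by intervocalic spirantization (voiced stops become fricatives between vowels).
The one attested form of 'sun', [log], shows underlying /log/. Applying the same rule between vowels gives [loɣa].

[loɣa]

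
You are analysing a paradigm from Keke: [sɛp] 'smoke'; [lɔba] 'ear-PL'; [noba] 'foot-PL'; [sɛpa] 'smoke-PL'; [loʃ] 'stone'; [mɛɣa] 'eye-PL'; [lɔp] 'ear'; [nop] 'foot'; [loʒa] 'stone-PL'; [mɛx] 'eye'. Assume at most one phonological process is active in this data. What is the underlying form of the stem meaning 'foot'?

/nob/

The root 'foot' surfaces as [nop] and [noba], with a stem-final [p] ~ [b] alternation.
But 'smoke' keeps [p] in both environments ([sɛp], [sɛpa]), so there is no rule changing /p/ to [b] before the PL suffix.
So /b/ is underlying, and a rule of word-final obstruent devoicing — voiced obstruents become voiceless word-finally — gives [p].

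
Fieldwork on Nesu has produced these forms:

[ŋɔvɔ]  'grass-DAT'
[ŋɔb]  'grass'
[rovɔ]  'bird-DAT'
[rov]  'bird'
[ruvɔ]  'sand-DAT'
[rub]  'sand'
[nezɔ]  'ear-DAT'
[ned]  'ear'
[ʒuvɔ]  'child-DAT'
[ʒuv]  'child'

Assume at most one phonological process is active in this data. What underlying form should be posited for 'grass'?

/ŋɔb/

The stem for 'grass' ends in [v] in [ŋɔvɔ] but [b] in [ŋɔb].
Compare 'child', with invariant [v] in [ʒuvɔ] and [ʒuv]: an analysis with underlying /v/ and a rule producing [b] in isolation would wrongly predict alternation here too.
So /b/ is underlying, and a rule of intervocalic spirantization — voiced stops become fricatives between vowels — gives [v].
Hence 'grass' is /ŋɔb/ underlyingly.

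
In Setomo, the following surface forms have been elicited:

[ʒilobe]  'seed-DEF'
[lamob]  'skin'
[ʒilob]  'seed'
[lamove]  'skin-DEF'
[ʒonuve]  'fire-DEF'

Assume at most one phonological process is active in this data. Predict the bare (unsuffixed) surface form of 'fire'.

'skin' shows [v] ~ [b] at the end of the stem ([lamove] vs [lamob]).
Compare 'seed', with invariant [b] in [ʒilobe] and [ʒilob]: an analysis with underlying /b/ and a rule producing [v] before the DEF suffix would wrongly predict alternation here too.
The underlying segment must be /v/; voiced fricatives become stops word-finally, yielding [b] there.
From [ʒonuve] the stem 'fire' is /ʒonuv/; word-finally this yields [ʒonub].

[ʒonub]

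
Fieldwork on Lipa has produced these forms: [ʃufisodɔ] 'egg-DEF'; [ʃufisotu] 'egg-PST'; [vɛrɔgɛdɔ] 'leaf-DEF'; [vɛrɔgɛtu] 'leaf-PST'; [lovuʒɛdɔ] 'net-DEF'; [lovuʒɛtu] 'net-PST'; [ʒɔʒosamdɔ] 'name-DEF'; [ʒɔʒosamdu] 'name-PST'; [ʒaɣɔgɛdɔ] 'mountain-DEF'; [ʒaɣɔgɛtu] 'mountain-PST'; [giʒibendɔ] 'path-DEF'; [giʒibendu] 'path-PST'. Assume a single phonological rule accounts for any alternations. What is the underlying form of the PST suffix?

The PST suffix surfaces as [-du] and [-tu], depending on the final segment of the stem.
By contrast the DEF suffix keeps its initial [d] throughout — that segment must be underlying.
So the underlying form is /-tu/, and voiceless stops become voiced after a nasal.

/-tu/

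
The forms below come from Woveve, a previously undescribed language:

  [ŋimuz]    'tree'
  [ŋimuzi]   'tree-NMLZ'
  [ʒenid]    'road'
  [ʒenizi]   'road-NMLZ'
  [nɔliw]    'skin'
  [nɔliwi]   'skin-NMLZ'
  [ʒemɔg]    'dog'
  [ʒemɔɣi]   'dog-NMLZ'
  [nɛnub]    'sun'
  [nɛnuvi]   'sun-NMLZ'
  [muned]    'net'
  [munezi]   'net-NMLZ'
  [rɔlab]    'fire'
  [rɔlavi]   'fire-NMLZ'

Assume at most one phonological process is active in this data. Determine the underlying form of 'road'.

/ʒenid/

The root 'road' surfaces as [ʒenid] and [ʒenizi], with a stem-final [d] ~ [z] alternation.
Compare 'tree', with invariant [z] in [ŋimuz] and [ŋimuzi]: an analysis with underlying /z/ and a rule producing [d] in isolation would wrongly predict alternation here too.
The alternation reflects intervocalic spirantization: voiced stops become fricatives between vowels. /d/ is underlying.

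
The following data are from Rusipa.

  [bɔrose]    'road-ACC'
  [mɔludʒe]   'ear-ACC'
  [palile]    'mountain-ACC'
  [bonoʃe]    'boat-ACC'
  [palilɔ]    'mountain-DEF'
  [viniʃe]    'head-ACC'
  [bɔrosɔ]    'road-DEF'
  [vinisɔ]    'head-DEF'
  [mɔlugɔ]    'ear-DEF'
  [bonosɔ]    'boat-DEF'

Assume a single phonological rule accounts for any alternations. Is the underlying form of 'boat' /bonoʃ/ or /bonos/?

/bonoʃ/

'boat' shows [s] ~ [ʃ] at the end of the stem ([bonosɔ] vs [bonoʃe]).
Compare 'road', with invariant [s] in [bɔrosɔ] and [bɔrose]: an analysis with underlying /s/ and a rule producing [ʃ] before the ACC suffix would wrongly predict alternation here too.
The alternation reflects depalatalization: palato-alveolar /dʒ/ and /ʃ/ become [g] and [s] when no front vowel follows. /ʃ/ is underlying.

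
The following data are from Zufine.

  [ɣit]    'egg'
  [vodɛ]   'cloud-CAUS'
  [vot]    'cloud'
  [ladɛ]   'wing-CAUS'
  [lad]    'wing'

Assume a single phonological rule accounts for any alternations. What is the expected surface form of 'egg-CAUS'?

'cloud' shows [d] ~ [t] at the end of the stem ([vodɛ] vs [vot]).
But 'wing' keeps [d] in both environments ([ladɛ], [lad]), so there is no rule changing /d/ to [t] in isolation.
Therefore /t/ is basic and [d] is derived by intervocalic voicing (voiceless stops become voiced between vowels).
The one attested form of 'egg', [ɣit], shows underlying /ɣit/. Applying the same rule between vowels gives [ɣidɛ].

[ɣidɛ]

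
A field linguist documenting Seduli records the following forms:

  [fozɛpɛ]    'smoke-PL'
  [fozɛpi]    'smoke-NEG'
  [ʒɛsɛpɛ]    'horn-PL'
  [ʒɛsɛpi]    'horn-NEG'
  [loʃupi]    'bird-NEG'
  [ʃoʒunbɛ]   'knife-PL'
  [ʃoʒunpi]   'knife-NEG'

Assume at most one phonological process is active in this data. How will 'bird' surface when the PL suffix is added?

[loʃupɛ]

The PL suffix surfaces as [-bɛ] and [-pɛ], depending on the final segment of the stem.
By contrast the NEG suffix keeps its initial [p] throughout — that segment must be underlying.
So the underlying form is /-bɛ/, and voiced stops become voiceless after a vowel.
After 'bird', which ends in a vowel, the suffix surfaces as [-pɛ], giving [loʃupɛ].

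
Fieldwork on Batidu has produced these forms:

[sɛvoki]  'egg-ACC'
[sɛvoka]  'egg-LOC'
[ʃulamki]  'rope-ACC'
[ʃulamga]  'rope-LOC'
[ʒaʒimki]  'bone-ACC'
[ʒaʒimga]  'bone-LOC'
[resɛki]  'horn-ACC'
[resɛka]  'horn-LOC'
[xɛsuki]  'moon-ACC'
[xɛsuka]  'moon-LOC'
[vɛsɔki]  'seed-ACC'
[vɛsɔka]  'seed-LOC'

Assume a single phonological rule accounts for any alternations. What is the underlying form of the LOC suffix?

The LOC morpheme has two allomorphs, [-ga] and [-ka].
By contrast the ACC suffix keeps its initial [k] throughout — that segment must be underlying.
So the underlying form is /-ga/, and voiced stops become voiceless after a vowel.

/-ga/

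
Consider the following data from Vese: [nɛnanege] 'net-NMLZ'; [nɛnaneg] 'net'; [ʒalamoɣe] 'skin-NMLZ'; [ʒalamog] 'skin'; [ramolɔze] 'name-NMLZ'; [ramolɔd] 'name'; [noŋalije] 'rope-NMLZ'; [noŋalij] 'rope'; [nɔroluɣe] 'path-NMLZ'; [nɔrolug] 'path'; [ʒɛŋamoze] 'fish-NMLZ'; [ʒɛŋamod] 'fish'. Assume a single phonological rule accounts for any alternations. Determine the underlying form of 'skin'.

/ʒalamoɣ/

In [ʒalamoɣe] and [ʒalamog] the final segment of 'skin' alternates: [ɣ] ~ [g].
If /g/ were underlying and a rule turned it into [ɣ] before the NMLZ suffix, 'net' would also alternate; but it has [g] in both [nɛnanege] and [nɛnaneg].
So /ɣ/ is underlying, and a rule of word-final hardening — voiced fricatives become stops word-finally — gives [g].
So 'skin' = /ʒalamoɣ/.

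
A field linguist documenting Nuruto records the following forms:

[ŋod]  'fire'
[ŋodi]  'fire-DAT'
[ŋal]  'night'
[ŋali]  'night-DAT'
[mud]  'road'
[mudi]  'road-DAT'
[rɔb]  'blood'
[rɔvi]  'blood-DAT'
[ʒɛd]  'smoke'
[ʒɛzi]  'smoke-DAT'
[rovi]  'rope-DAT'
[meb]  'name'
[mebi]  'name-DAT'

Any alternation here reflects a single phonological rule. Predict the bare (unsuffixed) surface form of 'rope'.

[rob]

In [rɔb] and [rɔvi] the final segment of 'blood' alternates: [b] ~ [v].
Compare 'name', with invariant [b] in [meb] and [mebi]: an analysis with underlying /b/ and a rule producing [v] before the DAT suffix would wrongly predict alternation here too.
The alternation reflects word-final hardening: voiced fricatives become stops word-finally. /v/ is underlying.
From [rovi] the stem 'rope' is /rov/; word-finally this yields [rob].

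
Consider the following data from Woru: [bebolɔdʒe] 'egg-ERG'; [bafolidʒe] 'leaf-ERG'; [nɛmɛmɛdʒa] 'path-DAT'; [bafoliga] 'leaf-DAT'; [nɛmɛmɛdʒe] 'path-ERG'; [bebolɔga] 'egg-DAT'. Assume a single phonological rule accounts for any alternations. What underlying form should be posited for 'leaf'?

'leaf' shows [dʒ] ~ [g] at the end of the stem ([bafolidʒe] vs [bafoliga]).
Compare 'path', with invariant [dʒ] in [nɛmɛmɛdʒe] and [nɛmɛmɛdʒa]: an analysis with underlying /dʒ/ and a rule producing [g] before the DAT suffix would wrongly predict alternation here too.
So /g/ is underlying, and a rule of palatalization before a front vowel — /g/ becomes palato-alveolar [dʒ] before a front vowel — gives [dʒ].
Hence 'leaf' is /bafolig/ underlyingly.

/bafolig/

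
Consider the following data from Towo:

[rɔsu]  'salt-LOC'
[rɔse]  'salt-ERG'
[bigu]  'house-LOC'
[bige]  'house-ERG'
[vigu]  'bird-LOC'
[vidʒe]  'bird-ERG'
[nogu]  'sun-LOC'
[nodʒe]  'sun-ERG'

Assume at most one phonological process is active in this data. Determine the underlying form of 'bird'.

'bird' shows [g] ~ [dʒ] at the end of the stem ([vigu] vs [vidʒe]).
Compare 'house', with invariant [g] in [bigu] and [bige]: an analysis with underlying /g/ and a rule producing [dʒ] before the ERG suffix would wrongly predict alternation here too.
Therefore /dʒ/ is basic and [g] is derived by depalatalization (palato-alveolar /dʒ/ becomes [g] when no front vowel follows).
The underlying form of 'bird' is therefore /vidʒ/.

/vidʒ/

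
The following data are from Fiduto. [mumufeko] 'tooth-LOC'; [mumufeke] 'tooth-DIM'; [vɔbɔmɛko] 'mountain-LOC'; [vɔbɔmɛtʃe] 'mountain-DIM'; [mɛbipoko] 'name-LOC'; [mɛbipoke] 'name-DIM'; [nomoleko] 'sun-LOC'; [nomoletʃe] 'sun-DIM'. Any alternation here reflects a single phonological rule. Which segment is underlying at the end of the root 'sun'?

In [nomoleko] and [nomoletʃe] the final segment of 'sun' alternates: [k] ~ [tʃ].
But 'tooth' keeps [k] in both environments ([mumufeko], [mumufeke]), so there is no rule changing /k/ to [tʃ] before the DIM suffix.
The alternation reflects depalatalization: palato-alveolar /tʃ/ becomes [k] when no front vowel follows. /tʃ/ is underlying.

/tʃ/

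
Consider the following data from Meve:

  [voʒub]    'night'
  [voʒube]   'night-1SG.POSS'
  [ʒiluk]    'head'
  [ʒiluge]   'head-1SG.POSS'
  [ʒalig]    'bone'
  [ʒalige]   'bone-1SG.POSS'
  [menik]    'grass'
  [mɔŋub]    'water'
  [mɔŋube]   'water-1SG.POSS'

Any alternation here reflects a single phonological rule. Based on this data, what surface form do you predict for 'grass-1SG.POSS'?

[menige]

'head' shows [k] ~ [g] at the end of the stem ([ʒiluk] vs [ʒiluge]).
Compare 'bone', with invariant [g] in [ʒalig] and [ʒalige]: an analysis with underlying /g/ and a rule producing [k] in isolation would wrongly predict alternation here too.
The alternation reflects intervocalic voicing: voiceless stops become voiced between vowels. /k/ is underlying.
The one attested form of 'grass', [menik], shows underlying /menik/. Applying the same rule between vowels gives [menige].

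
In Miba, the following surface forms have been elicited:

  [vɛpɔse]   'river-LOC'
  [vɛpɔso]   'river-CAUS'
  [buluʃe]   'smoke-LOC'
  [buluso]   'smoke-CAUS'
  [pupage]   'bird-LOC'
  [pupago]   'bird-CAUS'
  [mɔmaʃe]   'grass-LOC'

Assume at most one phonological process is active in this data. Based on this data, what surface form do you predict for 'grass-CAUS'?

[mɔmaso]

The stem for 'smoke' ends in [ʃ] in [buluʃe] but [s] in [buluso].
The stem 'river' ([vɛpɔse], [vɛpɔso]) shows [s] unchanged in both environments, so [s] cannot be basic with [ʃ] derived before the LOC suffix.
So /ʃ/ is underlying, and a rule of depalatalization — palato-alveolar /ʃ/ becomes [s] when no front vowel follows — gives [s].
From [mɔmaʃe] the stem 'grass' is /mɔmaʃ/; when no front vowel follows this yields [mɔmaso].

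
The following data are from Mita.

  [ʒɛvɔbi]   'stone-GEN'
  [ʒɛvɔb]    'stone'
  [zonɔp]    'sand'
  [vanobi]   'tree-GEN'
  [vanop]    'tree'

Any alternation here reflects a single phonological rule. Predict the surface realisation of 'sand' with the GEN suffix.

[zonɔbi]

The stem for 'tree' ends in [b] in [vanobi] but [p] in [vanop].
If /b/ were underlying and a rule turned it into [p] in isolation, 'stone' would also alternate; but it has [b] in both [ʒɛvɔbi] and [ʒɛvɔb].
Therefore /p/ is basic and [b] is derived by intervocalic voicing (voiceless stops become voiced between vowels).
From [zonɔp] the stem 'sand' is /zonɔp/; between vowels this yields [zonɔbi].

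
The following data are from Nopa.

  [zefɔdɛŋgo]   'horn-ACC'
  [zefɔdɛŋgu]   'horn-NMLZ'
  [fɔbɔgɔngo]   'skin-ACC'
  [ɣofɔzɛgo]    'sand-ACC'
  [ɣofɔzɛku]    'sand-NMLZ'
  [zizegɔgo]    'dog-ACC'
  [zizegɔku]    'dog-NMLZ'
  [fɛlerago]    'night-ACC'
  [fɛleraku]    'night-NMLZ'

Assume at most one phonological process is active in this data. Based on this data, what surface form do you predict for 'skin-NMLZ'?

[fɔbɔgɔngu]

The NMLZ suffix surfaces as [-gu] and [-ku], depending on the final segment of the stem.
By contrast the ACC suffix keeps its initial [g] throughout — that segment must be underlying.
So the underlying form is /-ku/, and voiceless stops become voiced after a nasal.
After 'skin', which ends in a nasal, the suffix surfaces as [-gu], giving [fɔbɔgɔngu].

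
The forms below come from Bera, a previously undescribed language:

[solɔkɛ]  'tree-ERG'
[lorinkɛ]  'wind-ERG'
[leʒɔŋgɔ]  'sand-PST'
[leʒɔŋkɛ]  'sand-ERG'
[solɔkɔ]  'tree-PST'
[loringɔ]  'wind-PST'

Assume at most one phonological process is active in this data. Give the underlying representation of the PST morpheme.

The PST morpheme has two allomorphs, [-gɔ] and [-kɔ].
By contrast the ERG suffix keeps its initial [k] throughout — that segment must be underlying.
So the underlying form is /-gɔ/, and voiced stops become voiceless after a vowel.

/-gɔ/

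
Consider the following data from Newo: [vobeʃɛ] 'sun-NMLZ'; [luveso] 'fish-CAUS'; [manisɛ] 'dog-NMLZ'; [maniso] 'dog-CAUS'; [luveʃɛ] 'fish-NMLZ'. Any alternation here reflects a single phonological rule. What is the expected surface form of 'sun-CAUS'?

[vobeso]

'fish' shows [s] ~ [ʃ] at the end of the stem ([luveso] vs [luveʃɛ]).
But 'dog' keeps [s] in both environments ([maniso], [manisɛ]), so there is no rule changing /s/ to [ʃ] before the NMLZ suffix.
Therefore /ʃ/ is basic and [s] is derived by depalatalization (palato-alveolar /ʃ/ becomes [s] when no front vowel follows).
From [vobeʃɛ] the stem 'sun' is /vobeʃ/; when no front vowel follows this yields [vobeso].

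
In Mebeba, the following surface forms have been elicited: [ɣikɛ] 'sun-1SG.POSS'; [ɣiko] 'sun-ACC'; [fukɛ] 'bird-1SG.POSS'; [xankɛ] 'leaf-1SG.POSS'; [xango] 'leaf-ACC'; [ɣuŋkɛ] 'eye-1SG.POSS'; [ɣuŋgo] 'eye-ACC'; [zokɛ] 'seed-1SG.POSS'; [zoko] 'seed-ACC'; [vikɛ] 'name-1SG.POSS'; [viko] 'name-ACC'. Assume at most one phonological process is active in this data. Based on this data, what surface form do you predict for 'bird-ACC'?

The ACC suffix surfaces as [-go] and [-ko], depending on the final segment of the stem.
By contrast the 1SG.POSS suffix keeps its initial [k] throughout — that segment must be underlying.
The ACC suffix is therefore /-go/ underlyingly, with post-vocalic devoicing: voiced stops become voiceless after a vowel.
After 'bird', which ends in a vowel, the suffix surfaces as [-ko], giving [fuko].

[fuko]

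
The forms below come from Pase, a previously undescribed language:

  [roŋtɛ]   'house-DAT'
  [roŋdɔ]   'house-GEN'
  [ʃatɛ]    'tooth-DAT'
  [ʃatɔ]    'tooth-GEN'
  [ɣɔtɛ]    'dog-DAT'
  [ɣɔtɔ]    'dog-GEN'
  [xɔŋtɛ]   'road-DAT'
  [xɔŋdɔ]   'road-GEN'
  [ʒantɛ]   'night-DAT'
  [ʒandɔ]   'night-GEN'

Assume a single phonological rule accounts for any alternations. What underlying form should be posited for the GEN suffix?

The GEN suffix surfaces as [-dɔ] and [-tɔ], depending on the final segment of the stem.
By contrast the DAT suffix keeps its initial [t] throughout — that segment must be underlying.
So the underlying form is /-dɔ/, and voiced stops become voiceless after a vowel.

/-dɔ/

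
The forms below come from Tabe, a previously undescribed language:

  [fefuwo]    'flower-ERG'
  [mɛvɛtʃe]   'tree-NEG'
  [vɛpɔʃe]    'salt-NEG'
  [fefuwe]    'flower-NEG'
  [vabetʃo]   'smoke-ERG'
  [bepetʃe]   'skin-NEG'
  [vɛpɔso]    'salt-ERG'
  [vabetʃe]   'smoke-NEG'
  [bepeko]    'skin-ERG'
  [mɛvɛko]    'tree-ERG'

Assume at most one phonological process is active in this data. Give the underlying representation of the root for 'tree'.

/mɛvɛk/

The stem for 'tree' ends in [k] in [mɛvɛko] but [tʃ] in [mɛvɛtʃe].
If /tʃ/ were underlying and a rule turned it into [k] before the ERG suffix, 'smoke' would also alternate; but it has [tʃ] in both [vabetʃo] and [vabetʃe].
The alternation reflects palatalization before a front vowel: /k/ and /s/ become palato-alveolar [tʃ] and [ʃ] before a front vowel. /k/ is underlying.
The underlying form of 'tree' is therefore /mɛvɛk/.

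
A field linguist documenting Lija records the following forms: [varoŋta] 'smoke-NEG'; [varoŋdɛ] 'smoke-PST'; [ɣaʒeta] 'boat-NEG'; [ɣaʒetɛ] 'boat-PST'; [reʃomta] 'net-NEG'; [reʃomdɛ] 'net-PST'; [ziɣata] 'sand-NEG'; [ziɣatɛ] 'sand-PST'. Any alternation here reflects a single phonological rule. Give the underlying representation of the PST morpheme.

The PST suffix surfaces as [-dɛ] and [-tɛ], depending on the final segment of the stem.
By contrast the NEG suffix keeps its initial [t] throughout — that segment must be underlying.
So the underlying form is /-dɛ/, and voiced stops become voiceless after a vowel.

/-dɛ/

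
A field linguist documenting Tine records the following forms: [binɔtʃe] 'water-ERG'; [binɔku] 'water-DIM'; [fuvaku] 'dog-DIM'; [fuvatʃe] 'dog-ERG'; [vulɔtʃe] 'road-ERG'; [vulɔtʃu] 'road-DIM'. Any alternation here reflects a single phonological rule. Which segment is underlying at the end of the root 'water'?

'water' shows [tʃ] ~ [k] at the end of the stem ([binɔtʃe] vs [binɔku]).
The stem 'road' ([vulɔtʃe], [vulɔtʃu]) shows [tʃ] unchanged in both environments, so [tʃ] cannot be basic with [k] derived before the DIM suffix.
The underlying segment must be /k/; /k/ becomes palato-alveolar [tʃ] before a front vowel, yielding [tʃ] there.

/k/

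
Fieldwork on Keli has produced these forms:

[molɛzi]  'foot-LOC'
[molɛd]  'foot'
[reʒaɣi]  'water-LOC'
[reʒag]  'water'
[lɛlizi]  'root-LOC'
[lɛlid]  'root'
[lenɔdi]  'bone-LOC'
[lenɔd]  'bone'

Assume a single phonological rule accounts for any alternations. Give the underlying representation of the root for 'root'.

In [lɛlizi] and [lɛlid] the final segment of 'root' alternates: [z] ~ [d].
If /d/ were underlying and a rule turned it into [z] before the LOC suffix, 'bone' would also alternate; but it has [d] in both [lenɔdi] and [lenɔd].
Therefore /z/ is basic and [d] is derived by word-final hardening (voiced fricatives become stops word-finally).
So 'root' = /lɛliz/.

/lɛliz/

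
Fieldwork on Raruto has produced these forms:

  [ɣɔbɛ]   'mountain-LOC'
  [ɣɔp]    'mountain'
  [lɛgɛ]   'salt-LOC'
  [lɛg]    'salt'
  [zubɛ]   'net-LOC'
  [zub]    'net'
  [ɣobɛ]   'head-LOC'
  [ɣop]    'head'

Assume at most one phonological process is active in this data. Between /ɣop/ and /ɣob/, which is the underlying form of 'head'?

The stem for 'head' ends in [b] in [ɣobɛ] but [p] in [ɣop].
But 'net' keeps [b] in both environments ([zubɛ], [zub]), so there is no rule changing /b/ to [p] in isolation.
The alternation reflects intervocalic voicing: voiceless stops become voiced between vowels. /p/ is underlying.

/ɣop/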